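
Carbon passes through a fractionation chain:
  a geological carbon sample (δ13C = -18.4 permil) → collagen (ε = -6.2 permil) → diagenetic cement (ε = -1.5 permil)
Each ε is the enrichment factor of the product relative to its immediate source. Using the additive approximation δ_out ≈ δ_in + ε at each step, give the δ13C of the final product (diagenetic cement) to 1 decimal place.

step 1: δ ≈ -18.4 + (-6.2) = -24.6 permil
step 2: δ ≈ -24.6 + (-1.5) = -26.1 permil

-26.1 permil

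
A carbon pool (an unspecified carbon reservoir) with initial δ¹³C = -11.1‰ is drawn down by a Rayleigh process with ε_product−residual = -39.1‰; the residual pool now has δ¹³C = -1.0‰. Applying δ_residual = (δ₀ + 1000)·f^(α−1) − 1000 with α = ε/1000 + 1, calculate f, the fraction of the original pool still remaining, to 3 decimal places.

α − 1 = ε/1000 = -0.0391
(δ_res + 1000)/(δ₀ + 1000) = (-1.0 + 1000)/(-11.1 + 1000) = 999.0/988.9 = 1.010213
f = 1.010213^(1/-0.0391) = exp(ln(1.010213)/-0.0391) = exp(0.01016/-0.0391)
f = exp(-0.2599) = 0.7711

0.771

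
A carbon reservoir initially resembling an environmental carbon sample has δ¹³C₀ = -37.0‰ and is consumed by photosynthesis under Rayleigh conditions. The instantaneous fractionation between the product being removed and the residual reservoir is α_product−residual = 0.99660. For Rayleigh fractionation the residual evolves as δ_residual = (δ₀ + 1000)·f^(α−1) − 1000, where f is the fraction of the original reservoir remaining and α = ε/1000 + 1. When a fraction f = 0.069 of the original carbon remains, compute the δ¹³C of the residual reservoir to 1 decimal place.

-28.2‰

Rayleigh residual: δ_res = (δ₀ + 1000)·f^(α−1) − 1000
α − 1 = -0.00340
f^(α−1) = 0.069^(-0.00340) = 1.009132
δ_res = (-37.0 + 1000) × 1.009132 − 1000 = 971.794 − 1000 = -28.21‰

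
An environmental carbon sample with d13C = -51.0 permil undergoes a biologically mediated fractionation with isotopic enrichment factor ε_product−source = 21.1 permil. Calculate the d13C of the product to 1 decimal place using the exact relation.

-31.0 permil

Exactly, δ_product = (δ_source + 1000)·(ε/1000 + 1) − 1000.
δ_product = (-51.0 + 1000) × (21.1/1000 + 1) − 1000
δ_product = -30.98 permil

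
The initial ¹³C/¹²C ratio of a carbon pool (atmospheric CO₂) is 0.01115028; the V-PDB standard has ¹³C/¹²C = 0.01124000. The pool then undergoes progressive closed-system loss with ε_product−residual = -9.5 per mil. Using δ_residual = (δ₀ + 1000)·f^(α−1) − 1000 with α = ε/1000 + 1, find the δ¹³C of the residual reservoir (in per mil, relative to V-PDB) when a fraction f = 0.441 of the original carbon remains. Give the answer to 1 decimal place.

-0.2 per mil

δ₀ = (0.01115028/0.01124000 − 1)×1000 = (0.992018 − 1)×1000 = -7.982 per mil
α − 1 = ε/1000 = -0.0095
f^(α−1) = 0.441^(-0.0095) = 1.007808
δ_res = (-7.982 + 1000) × 1.007808 − 1000 = 999.764 − 1000 = -0.24 per mil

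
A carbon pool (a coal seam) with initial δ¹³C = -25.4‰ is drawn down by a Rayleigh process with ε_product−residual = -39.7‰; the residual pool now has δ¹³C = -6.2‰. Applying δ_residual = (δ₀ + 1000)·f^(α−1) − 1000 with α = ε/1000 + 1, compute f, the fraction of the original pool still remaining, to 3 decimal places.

α − 1 = ε/1000 = -0.0397
(δ_res + 1000)/(δ₀ + 1000) = (-6.2 + 1000)/(-25.4 + 1000) = 993.8/974.6 = 1.019700
f = 1.019700^(1/-0.0397) = exp(ln(1.019700)/-0.0397) = exp(0.01951/-0.0397)
f = exp(-0.4914) = 0.6118

0.612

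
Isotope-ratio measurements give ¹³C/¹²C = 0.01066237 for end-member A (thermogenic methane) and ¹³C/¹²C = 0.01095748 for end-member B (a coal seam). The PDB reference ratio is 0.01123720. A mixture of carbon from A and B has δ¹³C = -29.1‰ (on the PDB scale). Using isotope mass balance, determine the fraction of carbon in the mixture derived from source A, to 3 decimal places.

δ_A = (0.01066237/0.01123720 − 1)×1000 = (0.948846 − 1)×1000 = -51.154‰
δ_B = (0.01095748/0.01123720 − 1)×1000 = (0.975108 − 1)×1000 = -24.892‰
f_A = (δ_mix − δ_B)/(δ_A − δ_B) = (-29.1 − (-24.892))/(-51.154 − (-24.892))
f_A = -4.208 / -26.262 = 0.1602

0.160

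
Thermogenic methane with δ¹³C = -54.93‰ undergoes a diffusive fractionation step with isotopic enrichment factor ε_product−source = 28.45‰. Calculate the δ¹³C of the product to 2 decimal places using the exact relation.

Exactly, δ_product = (δ_source + 1000)·(ε/1000 + 1) − 1000.
δ_product = (-54.93 + 1000) × (28.45/1000 + 1) − 1000
δ_product = -28.043‰

-28.04‰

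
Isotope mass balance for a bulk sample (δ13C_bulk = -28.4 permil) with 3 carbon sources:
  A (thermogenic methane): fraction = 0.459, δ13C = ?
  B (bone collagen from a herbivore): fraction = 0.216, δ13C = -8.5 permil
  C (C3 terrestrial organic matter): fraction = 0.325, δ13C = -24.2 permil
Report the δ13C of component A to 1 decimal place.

-40.7 permil

Isotope mass balance: δ_bulk = Σ fᵢ·δᵢ.
-28.4 = 0.459×δ_A + 0.216×(-8.5) + 0.325×(-24.2)
0.459·δ_A = -28.4 − (-9.701) = -18.699
δ_A = -18.699 / 0.459 = -40.74 permil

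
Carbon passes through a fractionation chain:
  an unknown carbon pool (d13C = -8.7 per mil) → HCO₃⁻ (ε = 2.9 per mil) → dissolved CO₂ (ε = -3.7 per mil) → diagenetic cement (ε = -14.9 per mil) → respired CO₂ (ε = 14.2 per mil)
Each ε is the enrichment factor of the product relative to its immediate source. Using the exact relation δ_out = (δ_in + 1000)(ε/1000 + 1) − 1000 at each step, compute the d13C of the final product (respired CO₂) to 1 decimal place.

step 1: δ = (-8.70 + 1000)·(2.9/1000 + 1) − 1000 = -5.83 per mil
step 2: δ = (-5.83 + 1000)·(-3.7/1000 + 1) − 1000 = -9.50 per mil
step 3: δ = (-9.50 + 1000)·(-14.9/1000 + 1) − 1000 = -24.26 per mil
step 4: δ = (-24.26 + 1000)·(14.2/1000 + 1) − 1000 = -10.41 per mil

-10.4 per mil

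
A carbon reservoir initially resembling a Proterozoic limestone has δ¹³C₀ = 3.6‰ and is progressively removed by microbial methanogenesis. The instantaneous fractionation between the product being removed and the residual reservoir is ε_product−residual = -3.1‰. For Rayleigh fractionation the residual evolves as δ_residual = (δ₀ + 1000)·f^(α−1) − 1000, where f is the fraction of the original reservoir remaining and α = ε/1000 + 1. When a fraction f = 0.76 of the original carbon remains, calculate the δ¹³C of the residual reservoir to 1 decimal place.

4.5‰

Rayleigh residual: δ_res = (δ₀ + 1000)·f^(α−1) − 1000
α = ε/1000 + 1 = 0.99690, so α − 1 = -0.00310
f^(α−1) = 0.76^(-0.00310) = 1.000851
δ_res = (3.6 + 1000) × 1.000851 − 1000 = 1004.454 − 1000 = 4.45‰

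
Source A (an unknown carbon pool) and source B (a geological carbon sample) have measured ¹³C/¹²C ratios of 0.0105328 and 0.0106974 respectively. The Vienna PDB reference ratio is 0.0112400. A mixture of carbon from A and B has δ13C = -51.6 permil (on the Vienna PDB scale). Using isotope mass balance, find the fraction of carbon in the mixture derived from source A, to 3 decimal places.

δ_A = (0.0105328/0.0112400 − 1)×1000 = (0.937082 − 1)×1000 = -62.918 permil
δ_B = (0.0106974/0.0112400 − 1)×1000 = (0.951726 − 1)×1000 = -48.274 permil
f_A = (δ_mix − δ_B)/(δ_A − δ_B) = (-51.6 − (-48.274))/(-62.918 − (-48.274))
f_A = -3.326 / -14.644 = 0.2271

0.227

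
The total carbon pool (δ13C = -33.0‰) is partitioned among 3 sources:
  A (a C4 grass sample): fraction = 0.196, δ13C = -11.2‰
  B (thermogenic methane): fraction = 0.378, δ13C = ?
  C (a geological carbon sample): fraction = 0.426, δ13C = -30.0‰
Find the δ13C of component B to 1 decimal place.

-47.7‰

Isotope mass balance: δ_bulk = Σ fᵢ·δᵢ.
-33.0 = 0.196×(-11.2) + 0.378×δ_B + 0.426×(-30.0)
0.378·δ_B = -33.0 − (-14.975) = -18.025
δ_B = -18.025 / 0.378 = -47.68‰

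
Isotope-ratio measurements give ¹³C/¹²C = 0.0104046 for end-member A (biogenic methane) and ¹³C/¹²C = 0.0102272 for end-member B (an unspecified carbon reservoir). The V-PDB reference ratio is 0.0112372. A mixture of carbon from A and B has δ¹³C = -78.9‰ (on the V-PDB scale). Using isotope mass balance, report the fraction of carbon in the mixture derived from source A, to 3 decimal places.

0.696

δ_A = (0.0104046/0.0112372 − 1)×1000 = (0.925907 − 1)×1000 = -74.093‰
δ_B = (0.0102272/0.0112372 − 1)×1000 = (0.910120 − 1)×1000 = -89.880‰
f_A = (δ_mix − δ_B)/(δ_A − δ_B) = (-78.9 − (-89.880))/(-74.093 − (-89.880))
f_A = 10.980 / 15.787 = 0.6955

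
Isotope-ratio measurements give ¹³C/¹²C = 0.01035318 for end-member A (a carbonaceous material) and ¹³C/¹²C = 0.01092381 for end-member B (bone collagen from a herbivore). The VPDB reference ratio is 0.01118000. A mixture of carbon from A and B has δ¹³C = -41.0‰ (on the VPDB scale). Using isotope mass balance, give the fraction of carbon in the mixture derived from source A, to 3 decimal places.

δ_A = (0.01035318/0.01118000 − 1)×1000 = (0.926045 − 1)×1000 = -73.955‰
δ_B = (0.01092381/0.01118000 − 1)×1000 = (0.977085 − 1)×1000 = -22.915‰
f_A = (δ_mix − δ_B)/(δ_A − δ_B) = (-41.0 − (-22.915))/(-73.955 − (-22.915))
f_A = -18.085 / -51.040 = 0.3543

0.354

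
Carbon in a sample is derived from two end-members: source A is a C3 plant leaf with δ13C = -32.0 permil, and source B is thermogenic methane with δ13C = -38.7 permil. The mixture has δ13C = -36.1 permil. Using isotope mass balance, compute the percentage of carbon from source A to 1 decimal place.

δ_mix = f_A·δ_A + (1 − f_A)·δ_B  ⇒  f_A = (δ_mix − δ_B)/(δ_A − δ_B)
f_A = (-36.1 − (-38.7)) / (-32.0 − (-38.7))
f_A = 2.6 / 6.7 = 0.3881

38.8%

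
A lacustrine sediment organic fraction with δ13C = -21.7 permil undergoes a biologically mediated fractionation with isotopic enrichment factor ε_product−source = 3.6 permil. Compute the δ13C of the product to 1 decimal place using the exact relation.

-18.2 permil

To first order, δ_product ≈ δ_source + ε = -18.1 permil.
Exactly, δ_product = (δ_source + 1000)·(ε/1000 + 1) − 1000.
δ_product = (-21.7 + 1000) × (3.6/1000 + 1) − 1000
δ_product = -18.18 permil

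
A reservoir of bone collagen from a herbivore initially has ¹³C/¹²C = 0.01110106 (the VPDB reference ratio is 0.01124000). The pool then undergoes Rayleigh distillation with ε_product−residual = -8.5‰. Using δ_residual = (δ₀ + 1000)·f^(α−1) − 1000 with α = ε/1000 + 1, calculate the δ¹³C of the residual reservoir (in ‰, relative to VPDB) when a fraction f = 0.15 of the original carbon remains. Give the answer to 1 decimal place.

3.7‰

δ₀ = (0.01110106/0.01124000 − 1)×1000 = (0.987639 − 1)×1000 = -12.361‰
α − 1 = ε/1000 = -0.0085
f^(α−1) = 0.15^(-0.0085) = 1.016256
δ_res = (-12.361 + 1000) × 1.016256 − 1000 = 1003.694 − 1000 = 3.69‰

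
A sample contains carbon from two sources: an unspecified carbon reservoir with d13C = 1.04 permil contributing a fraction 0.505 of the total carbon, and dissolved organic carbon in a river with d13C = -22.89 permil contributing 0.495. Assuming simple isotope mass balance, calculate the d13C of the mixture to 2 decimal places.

-10.81 permil

δ_mix = f_A·δ_A + f_B·δ_B
δ_mix = 0.505 × (1.04) + 0.495 × (-22.89)
δ_mix = 0.525 + -11.331 = -10.805 permil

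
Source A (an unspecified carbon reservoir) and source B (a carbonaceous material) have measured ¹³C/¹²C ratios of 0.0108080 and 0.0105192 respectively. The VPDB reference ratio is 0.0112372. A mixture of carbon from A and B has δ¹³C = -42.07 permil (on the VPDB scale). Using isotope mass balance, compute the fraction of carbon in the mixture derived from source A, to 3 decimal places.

δ_A = (0.0108080/0.0112372 − 1)×1000 = (0.961805 − 1)×1000 = -38.195 permil
δ_B = (0.0105192/0.0112372 − 1)×1000 = (0.936105 − 1)×1000 = -63.895 permil
f_A = (δ_mix − δ_B)/(δ_A − δ_B) = (-42.07 − (-63.895))/(-38.195 − (-63.895))
f_A = 21.825 / 25.700 = 0.8492

0.849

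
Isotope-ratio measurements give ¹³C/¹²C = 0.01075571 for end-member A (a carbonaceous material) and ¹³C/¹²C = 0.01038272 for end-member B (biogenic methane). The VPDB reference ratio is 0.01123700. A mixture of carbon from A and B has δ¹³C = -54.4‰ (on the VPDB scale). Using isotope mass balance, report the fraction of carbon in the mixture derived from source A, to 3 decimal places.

0.651

δ_A = (0.01075571/0.01123700 − 1)×1000 = (0.957169 − 1)×1000 = -42.831‰
δ_B = (0.01038272/0.01123700 − 1)×1000 = (0.923976 − 1)×1000 = -76.024‰
f_A = (δ_mix − δ_B)/(δ_A − δ_B) = (-54.4 − (-76.024))/(-42.831 − (-76.024))
f_A = 21.624 / 33.193 = 0.6515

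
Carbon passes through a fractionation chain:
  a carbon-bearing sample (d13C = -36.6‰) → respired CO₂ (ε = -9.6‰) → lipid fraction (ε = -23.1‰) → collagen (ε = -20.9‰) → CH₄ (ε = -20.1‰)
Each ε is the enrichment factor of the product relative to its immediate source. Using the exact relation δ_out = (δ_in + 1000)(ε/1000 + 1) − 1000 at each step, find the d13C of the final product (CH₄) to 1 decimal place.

-105.7‰

step 1: δ = (-36.60 + 1000)·(-9.6/1000 + 1) − 1000 = -45.85‰
step 2: δ = (-45.85 + 1000)·(-23.1/1000 + 1) − 1000 = -67.89‰
step 3: δ = (-67.89 + 1000)·(-20.9/1000 + 1) − 1000 = -87.37‰
step 4: δ = (-87.37 + 1000)·(-20.1/1000 + 1) − 1000 = -105.71‰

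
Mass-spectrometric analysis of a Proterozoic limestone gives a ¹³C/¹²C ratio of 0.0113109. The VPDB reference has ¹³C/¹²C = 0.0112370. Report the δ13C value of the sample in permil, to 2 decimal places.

δ13C = (R_sample / R_standard − 1) × 1000
R_sample / R_standard = 0.0113109 / 0.0112370 = 1.006576
δ13C = (1.006576 − 1) × 1000 = 6.576 permil

6.58 permil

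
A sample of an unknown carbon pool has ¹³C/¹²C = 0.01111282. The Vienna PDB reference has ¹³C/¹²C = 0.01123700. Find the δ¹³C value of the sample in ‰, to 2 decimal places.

-11.05‰

δ¹³C = (R_sample / R_standard − 1) × 1000
R_sample / R_standard = 0.01111282 / 0.01123700 = 0.988949
δ¹³C = (0.988949 − 1) × 1000 = -11.051‰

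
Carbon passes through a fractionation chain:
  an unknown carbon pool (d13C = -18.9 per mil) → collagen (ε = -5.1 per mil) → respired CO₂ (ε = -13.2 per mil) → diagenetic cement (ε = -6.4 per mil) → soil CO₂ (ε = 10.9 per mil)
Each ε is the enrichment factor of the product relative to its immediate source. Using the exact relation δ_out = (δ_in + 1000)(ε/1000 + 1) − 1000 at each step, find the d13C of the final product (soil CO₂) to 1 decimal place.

step 1: δ = (-18.90 + 1000)·(-5.1/1000 + 1) − 1000 = -23.90 per mil
step 2: δ = (-23.90 + 1000)·(-13.2/1000 + 1) − 1000 = -36.79 per mil
step 3: δ = (-36.79 + 1000)·(-6.4/1000 + 1) − 1000 = -42.95 per mil
step 4: δ = (-42.95 + 1000)·(10.9/1000 + 1) − 1000 = -32.52 per mil

-32.5 per mil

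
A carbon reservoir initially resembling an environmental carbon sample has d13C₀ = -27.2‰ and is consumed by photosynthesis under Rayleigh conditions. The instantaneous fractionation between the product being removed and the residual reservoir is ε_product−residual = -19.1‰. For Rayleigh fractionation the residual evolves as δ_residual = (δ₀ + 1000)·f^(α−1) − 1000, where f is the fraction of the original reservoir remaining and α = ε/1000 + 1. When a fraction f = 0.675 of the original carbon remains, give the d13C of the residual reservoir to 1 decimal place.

-19.9‰

Rayleigh residual: δ_res = (δ₀ + 1000)·f^(α−1) − 1000
α = ε/1000 + 1 = 0.98090, so α − 1 = -0.01910
f^(α−1) = 0.675^(-0.01910) = 1.007535
δ_res = (-27.2 + 1000) × 1.007535 − 1000 = 980.130 − 1000 = -19.87‰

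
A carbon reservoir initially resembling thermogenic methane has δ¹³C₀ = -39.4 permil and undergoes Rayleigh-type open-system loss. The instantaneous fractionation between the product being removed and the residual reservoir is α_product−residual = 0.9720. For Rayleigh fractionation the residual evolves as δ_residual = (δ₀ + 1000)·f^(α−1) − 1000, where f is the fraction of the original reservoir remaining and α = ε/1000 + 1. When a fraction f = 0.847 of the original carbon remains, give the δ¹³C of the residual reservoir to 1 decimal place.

-34.9 permil

Rayleigh residual: δ_res = (δ₀ + 1000)·f^(α−1) − 1000
α − 1 = -0.02800
f^(α−1) = 0.847^(-0.02800) = 1.004660
δ_res = (-39.4 + 1000) × 1.004660 − 1000 = 965.077 − 1000 = -34.92 permil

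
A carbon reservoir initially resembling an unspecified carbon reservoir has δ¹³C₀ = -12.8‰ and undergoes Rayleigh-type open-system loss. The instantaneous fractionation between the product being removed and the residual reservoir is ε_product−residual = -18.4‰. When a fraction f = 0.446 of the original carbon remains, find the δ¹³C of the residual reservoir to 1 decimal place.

2.0‰

Rayleigh residual: δ_res = (δ₀ + 1000)·f^(α−1) − 1000
α = ε/1000 + 1 = 0.98160, so α − 1 = -0.01840
f^(α−1) = 0.446^(-0.01840) = 1.014968
δ_res = (-12.8 + 1000) × 1.014968 − 1000 = 1001.976 − 1000 = 1.98‰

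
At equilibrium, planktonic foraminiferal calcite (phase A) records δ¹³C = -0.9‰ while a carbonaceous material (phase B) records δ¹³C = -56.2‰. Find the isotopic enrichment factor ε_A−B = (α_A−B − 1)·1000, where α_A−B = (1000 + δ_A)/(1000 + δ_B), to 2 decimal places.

α_A−B = (1000 + -0.9) / (1000 + -56.2) = 999.1 / 943.8 = 1.058593
ε_A−B = (1.058593 − 1) × 1000 = 58.593‰
(The approximation ε ≈ δ_A − δ_B would give 55.3‰.)

58.59‰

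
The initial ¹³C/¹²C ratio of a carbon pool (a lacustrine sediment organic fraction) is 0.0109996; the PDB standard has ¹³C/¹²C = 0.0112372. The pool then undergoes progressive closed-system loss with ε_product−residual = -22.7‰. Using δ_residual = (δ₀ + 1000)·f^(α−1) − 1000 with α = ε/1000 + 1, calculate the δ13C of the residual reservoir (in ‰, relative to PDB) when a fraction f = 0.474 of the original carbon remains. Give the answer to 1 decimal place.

-4.4‰

δ₀ = (0.0109996/0.0112372 − 1)×1000 = (0.978856 − 1)×1000 = -21.144‰
α − 1 = ε/1000 = -0.0227
f^(α−1) = 0.474^(-0.0227) = 1.017091
δ_res = (-21.144 + 1000) × 1.017091 − 1000 = 995.586 − 1000 = -4.41‰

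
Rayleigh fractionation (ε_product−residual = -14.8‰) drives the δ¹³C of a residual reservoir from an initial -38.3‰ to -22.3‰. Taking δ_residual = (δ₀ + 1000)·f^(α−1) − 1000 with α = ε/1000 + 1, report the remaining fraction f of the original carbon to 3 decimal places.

α − 1 = ε/1000 = -0.0148
(δ_res + 1000)/(δ₀ + 1000) = (-22.3 + 1000)/(-38.3 + 1000) = 977.7/961.7 = 1.016637
f = 1.016637^(1/-0.0148) = exp(ln(1.016637)/-0.0148) = exp(0.01650/-0.0148)
f = exp(-1.1149) = 0.3280

0.328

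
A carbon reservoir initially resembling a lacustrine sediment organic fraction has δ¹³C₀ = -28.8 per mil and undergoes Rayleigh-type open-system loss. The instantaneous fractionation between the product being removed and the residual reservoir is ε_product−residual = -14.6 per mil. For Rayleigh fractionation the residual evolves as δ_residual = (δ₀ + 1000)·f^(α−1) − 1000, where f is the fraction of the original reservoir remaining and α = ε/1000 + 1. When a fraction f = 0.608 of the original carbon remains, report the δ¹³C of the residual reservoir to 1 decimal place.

Rayleigh residual: δ_res = (δ₀ + 1000)·f^(α−1) − 1000
α = ε/1000 + 1 = 0.98540, so α − 1 = -0.01460
f^(α−1) = 0.608^(-0.01460) = 1.007291
δ_res = (-28.8 + 1000) × 1.007291 − 1000 = 978.281 − 1000 = -21.72 per mil

-21.7 per mil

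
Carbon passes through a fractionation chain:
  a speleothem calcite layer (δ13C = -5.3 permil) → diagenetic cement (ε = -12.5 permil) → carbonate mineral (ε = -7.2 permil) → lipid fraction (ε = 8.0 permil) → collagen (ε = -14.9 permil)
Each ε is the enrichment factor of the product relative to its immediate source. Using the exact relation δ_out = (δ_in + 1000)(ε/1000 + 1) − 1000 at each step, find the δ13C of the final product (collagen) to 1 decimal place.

step 1: δ = (-5.30 + 1000)·(-12.5/1000 + 1) − 1000 = -17.73 permil
step 2: δ = (-17.73 + 1000)·(-7.2/1000 + 1) − 1000 = -24.81 permil
step 3: δ = (-24.81 + 1000)·(8.0/1000 + 1) − 1000 = -17.00 permil
step 4: δ = (-17.00 + 1000)·(-14.9/1000 + 1) − 1000 = -31.65 permil

-31.7 permil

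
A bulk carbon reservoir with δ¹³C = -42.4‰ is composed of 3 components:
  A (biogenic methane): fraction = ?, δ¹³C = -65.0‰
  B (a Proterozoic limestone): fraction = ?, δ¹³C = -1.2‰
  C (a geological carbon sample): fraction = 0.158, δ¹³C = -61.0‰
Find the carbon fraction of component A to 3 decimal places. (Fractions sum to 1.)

Let f_A and f_B be the unknown fractions; fractions sum to 1 so f_A + f_B = 0.842.
Mass balance: Σ fᵢ·δᵢ = δ_bulk ⇒ f_A·(-65.0) + f_B·(-1.2) = -42.4 − (-9.638) = -32.762
Substitute f_B = 0.842 − f_A:
f_A·(-65.0 − -1.2) = -32.762 − 0.842×(-1.2) = -31.752
f_A = -31.752 / -63.8 = 0.4977

0.498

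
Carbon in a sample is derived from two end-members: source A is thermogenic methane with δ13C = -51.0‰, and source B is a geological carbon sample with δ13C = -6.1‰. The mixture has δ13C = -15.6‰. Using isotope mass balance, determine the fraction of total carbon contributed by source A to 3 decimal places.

0.212

δ_mix = f_A·δ_A + (1 − f_A)·δ_B  ⇒  f_A = (δ_mix − δ_B)/(δ_A − δ_B)
f_A = (-15.6 − (-6.1)) / (-51.0 − (-6.1))
f_A = -9.5 / -44.9 = 0.2116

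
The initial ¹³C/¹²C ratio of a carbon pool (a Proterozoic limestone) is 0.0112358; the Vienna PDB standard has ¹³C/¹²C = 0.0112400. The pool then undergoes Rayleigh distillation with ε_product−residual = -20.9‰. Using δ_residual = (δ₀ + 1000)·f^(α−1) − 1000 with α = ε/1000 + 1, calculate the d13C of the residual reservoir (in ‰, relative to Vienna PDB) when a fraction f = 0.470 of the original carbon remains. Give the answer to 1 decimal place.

δ₀ = (0.0112358/0.0112400 − 1)×1000 = (0.999626 − 1)×1000 = -0.374‰
α − 1 = ε/1000 = -0.0209
f^(α−1) = 0.470^(-0.0209) = 1.015905
δ_res = (-0.374 + 1000) × 1.015905 − 1000 = 1015.526 − 1000 = 15.53‰

15.5‰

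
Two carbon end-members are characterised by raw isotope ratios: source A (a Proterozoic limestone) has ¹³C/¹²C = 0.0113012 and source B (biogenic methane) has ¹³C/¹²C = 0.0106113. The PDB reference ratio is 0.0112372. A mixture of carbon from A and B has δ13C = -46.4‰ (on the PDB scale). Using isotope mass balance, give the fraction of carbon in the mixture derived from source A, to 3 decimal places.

δ_A = (0.0113012/0.0112372 − 1)×1000 = (1.005695 − 1)×1000 = 5.695‰
δ_B = (0.0106113/0.0112372 − 1)×1000 = (0.944301 − 1)×1000 = -55.699‰
f_A = (δ_mix − δ_B)/(δ_A − δ_B) = (-46.4 − (-55.699))/(5.695 − (-55.699))
f_A = 9.299 / 61.394 = 0.1515

0.151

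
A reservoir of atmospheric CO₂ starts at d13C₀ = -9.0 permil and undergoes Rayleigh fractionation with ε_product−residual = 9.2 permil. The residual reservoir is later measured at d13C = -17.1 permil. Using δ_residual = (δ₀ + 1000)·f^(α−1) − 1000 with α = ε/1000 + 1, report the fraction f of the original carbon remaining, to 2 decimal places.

α − 1 = ε/1000 = 0.0092
(δ_res + 1000)/(δ₀ + 1000) = (-17.1 + 1000)/(-9.0 + 1000) = 982.9/991.0 = 0.991826
f = 0.991826^(1/0.0092) = exp(ln(0.991826)/0.0092) = exp(-0.00821/0.0092)
f = exp(-0.8921) = 0.4098

0.41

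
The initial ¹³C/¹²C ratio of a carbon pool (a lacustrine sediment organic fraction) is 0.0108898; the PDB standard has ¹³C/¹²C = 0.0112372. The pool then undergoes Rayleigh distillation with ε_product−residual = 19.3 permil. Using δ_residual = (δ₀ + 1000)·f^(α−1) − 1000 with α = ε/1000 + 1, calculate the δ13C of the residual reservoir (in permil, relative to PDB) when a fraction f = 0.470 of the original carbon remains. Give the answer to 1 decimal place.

-44.9 permil

δ₀ = (0.0108898/0.0112372 − 1)×1000 = (0.969085 − 1)×1000 = -30.915 permil
α − 1 = ε/1000 = 0.0193
f^(α−1) = 0.470^(0.0193) = 0.985534
δ_res = (-30.915 + 1000) × 0.985534 − 1000 = 955.066 − 1000 = -44.93 permil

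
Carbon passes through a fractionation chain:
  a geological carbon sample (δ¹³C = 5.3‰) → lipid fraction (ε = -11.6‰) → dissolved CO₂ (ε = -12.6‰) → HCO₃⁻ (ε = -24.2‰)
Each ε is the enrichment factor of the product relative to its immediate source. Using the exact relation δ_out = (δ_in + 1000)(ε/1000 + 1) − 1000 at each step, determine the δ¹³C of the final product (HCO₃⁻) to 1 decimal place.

step 1: δ = (5.30 + 1000)·(-11.6/1000 + 1) − 1000 = -6.36‰
step 2: δ = (-6.36 + 1000)·(-12.6/1000 + 1) − 1000 = -18.88‰
step 3: δ = (-18.88 + 1000)·(-24.2/1000 + 1) − 1000 = -42.62‰

-42.6‰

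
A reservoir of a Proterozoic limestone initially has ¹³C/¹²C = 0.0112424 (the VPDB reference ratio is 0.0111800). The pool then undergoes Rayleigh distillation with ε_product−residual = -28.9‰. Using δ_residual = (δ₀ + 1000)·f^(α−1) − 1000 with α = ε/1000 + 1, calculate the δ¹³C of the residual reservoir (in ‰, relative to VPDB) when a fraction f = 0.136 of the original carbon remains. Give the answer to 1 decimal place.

65.3‰

δ₀ = (0.0112424/0.0111800 − 1)×1000 = (1.005581 − 1)×1000 = 5.581‰
α − 1 = ε/1000 = -0.0289
f^(α−1) = 0.136^(-0.0289) = 1.059353
δ_res = (5.581 + 1000) × 1.059353 − 1000 = 1065.266 − 1000 = 65.27‰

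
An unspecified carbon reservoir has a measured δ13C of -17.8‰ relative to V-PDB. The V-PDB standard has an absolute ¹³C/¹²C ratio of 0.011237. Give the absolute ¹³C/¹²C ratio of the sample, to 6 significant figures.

R_sample = R_standard × (δ13C/1000 + 1)
R_sample = 0.011237 × (-17.8/1000 + 1) = 0.011237 × 0.982200
R_sample = 0.0110370

0.0110370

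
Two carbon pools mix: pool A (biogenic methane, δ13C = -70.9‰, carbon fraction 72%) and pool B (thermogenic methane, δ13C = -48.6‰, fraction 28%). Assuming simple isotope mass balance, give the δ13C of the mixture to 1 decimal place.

-64.7‰

δ_mix = f_A·δ_A + f_B·δ_B
δ_mix = 0.72 × (-70.9) + 0.28 × (-48.6)
δ_mix = -51.05 + -13.61 = -64.66‰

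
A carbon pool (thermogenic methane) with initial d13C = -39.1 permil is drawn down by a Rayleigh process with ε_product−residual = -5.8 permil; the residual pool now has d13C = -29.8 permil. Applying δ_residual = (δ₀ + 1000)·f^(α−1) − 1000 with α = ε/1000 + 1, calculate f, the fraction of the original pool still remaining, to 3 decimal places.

α − 1 = ε/1000 = -0.0058
(δ_res + 1000)/(δ₀ + 1000) = (-29.8 + 1000)/(-39.1 + 1000) = 970.2/960.9 = 1.009678
f = 1.009678^(1/-0.0058) = exp(ln(1.009678)/-0.0058) = exp(0.00963/-0.0058)
f = exp(-1.6607) = 0.1900

0.190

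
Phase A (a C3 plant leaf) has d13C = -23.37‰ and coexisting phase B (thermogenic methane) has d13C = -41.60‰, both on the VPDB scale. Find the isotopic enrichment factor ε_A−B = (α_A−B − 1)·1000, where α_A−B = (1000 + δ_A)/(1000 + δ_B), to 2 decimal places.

19.02‰

α_A−B = (1000 + -23.37) / (1000 + -41.60) = 976.63 / 958.40 = 1.019021
ε_A−B = (1.019021 − 1) × 1000 = 19.021‰
(The approximation ε ≈ δ_A − δ_B would give 18.23‰.)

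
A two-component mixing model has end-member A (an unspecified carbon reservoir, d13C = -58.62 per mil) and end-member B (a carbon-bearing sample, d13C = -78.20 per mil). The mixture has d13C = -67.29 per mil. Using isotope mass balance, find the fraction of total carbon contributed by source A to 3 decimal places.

δ_mix = f_A·δ_A + (1 − f_A)·δ_B  ⇒  f_A = (δ_mix − δ_B)/(δ_A − δ_B)
f_A = (-67.29 − (-78.20)) / (-58.62 − (-78.20))
f_A = 10.91 / 19.58 = 0.5572

0.557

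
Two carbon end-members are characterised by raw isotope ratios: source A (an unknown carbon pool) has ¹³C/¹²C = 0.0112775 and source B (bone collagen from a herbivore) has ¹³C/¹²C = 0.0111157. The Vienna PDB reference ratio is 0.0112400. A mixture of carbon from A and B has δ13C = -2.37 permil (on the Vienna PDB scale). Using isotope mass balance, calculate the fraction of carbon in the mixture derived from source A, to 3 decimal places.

0.604

δ_A = (0.0112775/0.0112400 − 1)×1000 = (1.003336 − 1)×1000 = 3.336 permil
δ_B = (0.0111157/0.0112400 − 1)×1000 = (0.988941 − 1)×1000 = -11.059 permil
f_A = (δ_mix − δ_B)/(δ_A − δ_B) = (-2.37 − (-11.059))/(3.336 − (-11.059))
f_A = 8.689 / 14.395 = 0.6036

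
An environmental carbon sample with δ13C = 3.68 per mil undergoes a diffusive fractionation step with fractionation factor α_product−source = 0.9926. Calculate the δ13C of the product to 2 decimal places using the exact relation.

δ_product = (δ_source + 1000)·α − 1000
δ_product = (3.68 + 1000) × 0.9926 − 1000
δ_product = 996.253 − 1000 = -3.747 per mil

-3.75 per mil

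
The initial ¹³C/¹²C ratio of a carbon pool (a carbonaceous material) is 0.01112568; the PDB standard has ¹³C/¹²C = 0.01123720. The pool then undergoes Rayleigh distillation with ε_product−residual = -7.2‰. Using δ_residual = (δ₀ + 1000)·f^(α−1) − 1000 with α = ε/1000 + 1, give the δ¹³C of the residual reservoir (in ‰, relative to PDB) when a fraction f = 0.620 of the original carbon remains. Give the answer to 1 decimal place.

δ₀ = (0.01112568/0.01123720 − 1)×1000 = (0.990076 − 1)×1000 = -9.924‰
α − 1 = ε/1000 = -0.0072
f^(α−1) = 0.620^(-0.0072) = 1.003448
δ_res = (-9.924 + 1000) × 1.003448 − 1000 = 993.489 − 1000 = -6.51‰

-6.5‰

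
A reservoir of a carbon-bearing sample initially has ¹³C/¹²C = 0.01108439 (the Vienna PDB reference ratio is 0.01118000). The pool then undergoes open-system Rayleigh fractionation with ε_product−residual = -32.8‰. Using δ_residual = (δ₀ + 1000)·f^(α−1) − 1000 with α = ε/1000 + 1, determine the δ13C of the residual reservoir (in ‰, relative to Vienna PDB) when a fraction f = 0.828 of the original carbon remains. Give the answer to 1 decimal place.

δ₀ = (0.01108439/0.01118000 − 1)×1000 = (0.991448 − 1)×1000 = -8.552‰
α − 1 = ε/1000 = -0.0328
f^(α−1) = 0.828^(-0.0328) = 1.006210
δ_res = (-8.552 + 1000) × 1.006210 − 1000 = 997.605 − 1000 = -2.40‰

-2.4‰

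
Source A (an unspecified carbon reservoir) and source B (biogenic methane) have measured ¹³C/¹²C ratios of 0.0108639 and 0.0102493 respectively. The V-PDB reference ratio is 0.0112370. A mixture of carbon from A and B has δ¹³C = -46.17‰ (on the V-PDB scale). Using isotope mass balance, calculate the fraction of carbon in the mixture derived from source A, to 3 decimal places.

δ_A = (0.0108639/0.0112370 − 1)×1000 = (0.966797 − 1)×1000 = -33.203‰
δ_B = (0.0102493/0.0112370 − 1)×1000 = (0.912103 − 1)×1000 = -87.897‰
f_A = (δ_mix − δ_B)/(δ_A − δ_B) = (-46.17 − (-87.897))/(-33.203 − (-87.897))
f_A = 41.727 / 54.694 = 0.7629

0.763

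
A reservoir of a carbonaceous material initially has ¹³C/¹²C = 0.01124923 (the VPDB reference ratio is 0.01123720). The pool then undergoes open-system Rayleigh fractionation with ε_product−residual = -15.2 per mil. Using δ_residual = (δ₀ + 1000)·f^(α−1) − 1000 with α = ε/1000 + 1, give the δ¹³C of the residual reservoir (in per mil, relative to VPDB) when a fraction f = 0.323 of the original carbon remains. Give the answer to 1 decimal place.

δ₀ = (0.01124923/0.01123720 − 1)×1000 = (1.001071 − 1)×1000 = 1.071 per mil
α − 1 = ε/1000 = -0.0152
f^(α−1) = 0.323^(-0.0152) = 1.017326
δ_res = (1.071 + 1000) × 1.017326 − 1000 = 1018.415 − 1000 = 18.42 per mil

18.4 per mil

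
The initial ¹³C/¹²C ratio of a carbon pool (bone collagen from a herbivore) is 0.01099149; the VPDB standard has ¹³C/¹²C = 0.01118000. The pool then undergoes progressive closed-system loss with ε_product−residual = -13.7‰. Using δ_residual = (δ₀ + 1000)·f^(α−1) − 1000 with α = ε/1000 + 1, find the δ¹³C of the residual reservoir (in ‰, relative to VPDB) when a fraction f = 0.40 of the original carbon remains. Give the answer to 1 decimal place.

-4.4‰

δ₀ = (0.01099149/0.01118000 − 1)×1000 = (0.983139 − 1)×1000 = -16.861‰
α − 1 = ε/1000 = -0.0137
f^(α−1) = 0.40^(-0.0137) = 1.012632
δ_res = (-16.861 + 1000) × 1.012632 − 1000 = 995.558 − 1000 = -4.44‰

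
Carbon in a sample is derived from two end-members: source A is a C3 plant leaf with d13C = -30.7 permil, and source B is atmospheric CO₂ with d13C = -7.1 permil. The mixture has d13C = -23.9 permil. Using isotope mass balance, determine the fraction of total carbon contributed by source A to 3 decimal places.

δ_mix = f_A·δ_A + (1 − f_A)·δ_B  ⇒  f_A = (δ_mix − δ_B)/(δ_A − δ_B)
f_A = (-23.9 − (-7.1)) / (-30.7 − (-7.1))
f_A = -16.8 / -23.6 = 0.7119

0.712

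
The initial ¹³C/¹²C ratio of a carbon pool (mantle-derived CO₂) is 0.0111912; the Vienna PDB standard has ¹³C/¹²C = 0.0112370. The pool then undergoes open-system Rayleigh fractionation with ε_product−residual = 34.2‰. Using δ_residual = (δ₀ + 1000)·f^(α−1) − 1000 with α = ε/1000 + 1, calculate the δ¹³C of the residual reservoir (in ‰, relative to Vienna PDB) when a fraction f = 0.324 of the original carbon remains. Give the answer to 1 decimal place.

-41.7‰

δ₀ = (0.0111912/0.0112370 − 1)×1000 = (0.995924 − 1)×1000 = -4.076‰
α − 1 = ε/1000 = 0.0342
f^(α−1) = 0.324^(0.0342) = 0.962190
δ_res = (-4.076 + 1000) × 0.962190 − 1000 = 958.268 − 1000 = -41.73‰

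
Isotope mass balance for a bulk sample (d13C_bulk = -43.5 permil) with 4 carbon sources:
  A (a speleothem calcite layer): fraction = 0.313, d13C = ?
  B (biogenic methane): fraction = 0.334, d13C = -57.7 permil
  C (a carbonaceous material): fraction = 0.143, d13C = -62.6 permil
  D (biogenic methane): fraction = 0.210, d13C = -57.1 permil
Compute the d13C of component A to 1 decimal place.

Isotope mass balance: δ_bulk = Σ fᵢ·δᵢ.
-43.5 = 0.313×δ_A + 0.334×(-57.7) + 0.143×(-62.6) + 0.210×(-57.1)
0.313·δ_A = -43.5 − (-40.215) = -3.285
δ_A = -3.285 / 0.313 = -10.50 permil

-10.5 permil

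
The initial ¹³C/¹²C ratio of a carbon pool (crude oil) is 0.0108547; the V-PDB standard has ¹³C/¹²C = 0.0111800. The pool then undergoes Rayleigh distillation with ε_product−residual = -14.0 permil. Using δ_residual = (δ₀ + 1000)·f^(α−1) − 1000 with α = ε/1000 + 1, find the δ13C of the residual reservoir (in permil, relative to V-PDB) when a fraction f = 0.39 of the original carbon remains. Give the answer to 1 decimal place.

δ₀ = (0.0108547/0.0111800 − 1)×1000 = (0.970903 − 1)×1000 = -29.097 permil
α − 1 = ε/1000 = -0.0140
f^(α−1) = 0.39^(-0.0140) = 1.013270
δ_res = (-29.097 + 1000) × 1.013270 − 1000 = 983.787 − 1000 = -16.21 permil

-16.2 permil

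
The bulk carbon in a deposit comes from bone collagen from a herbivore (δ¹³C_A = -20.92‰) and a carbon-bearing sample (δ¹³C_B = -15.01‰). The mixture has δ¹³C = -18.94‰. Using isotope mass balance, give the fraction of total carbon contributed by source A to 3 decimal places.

0.665

δ_mix = f_A·δ_A + (1 − f_A)·δ_B  ⇒  f_A = (δ_mix − δ_B)/(δ_A − δ_B)
f_A = (-18.94 − (-15.01)) / (-20.92 − (-15.01))
f_A = -3.93 / -5.91 = 0.6650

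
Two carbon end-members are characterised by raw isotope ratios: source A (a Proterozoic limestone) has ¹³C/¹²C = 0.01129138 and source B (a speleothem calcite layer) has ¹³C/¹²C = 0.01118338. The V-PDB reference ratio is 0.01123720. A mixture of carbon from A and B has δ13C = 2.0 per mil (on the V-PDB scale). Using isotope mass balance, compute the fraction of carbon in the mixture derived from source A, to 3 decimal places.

0.706

δ_A = (0.01129138/0.01123720 − 1)×1000 = (1.004821 − 1)×1000 = 4.821 per mil
δ_B = (0.01118338/0.01123720 − 1)×1000 = (0.995211 − 1)×1000 = -4.789 per mil
f_A = (δ_mix − δ_B)/(δ_A − δ_B) = (2.0 − (-4.789))/(4.821 − (-4.789))
f_A = 6.789 / 9.611 = 0.7064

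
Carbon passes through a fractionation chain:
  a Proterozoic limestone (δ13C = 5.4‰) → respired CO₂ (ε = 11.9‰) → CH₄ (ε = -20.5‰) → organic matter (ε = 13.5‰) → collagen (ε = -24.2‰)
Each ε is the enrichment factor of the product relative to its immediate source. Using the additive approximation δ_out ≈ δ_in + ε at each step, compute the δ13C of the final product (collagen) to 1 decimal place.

-13.9‰

step 1: δ ≈ 5.4 + (11.9) = 17.3‰
step 2: δ ≈ 17.3 + (-20.5) = -3.2‰
step 3: δ ≈ -3.2 + (13.5) = 10.3‰
step 4: δ ≈ 10.3 + (-24.2) = -13.9‰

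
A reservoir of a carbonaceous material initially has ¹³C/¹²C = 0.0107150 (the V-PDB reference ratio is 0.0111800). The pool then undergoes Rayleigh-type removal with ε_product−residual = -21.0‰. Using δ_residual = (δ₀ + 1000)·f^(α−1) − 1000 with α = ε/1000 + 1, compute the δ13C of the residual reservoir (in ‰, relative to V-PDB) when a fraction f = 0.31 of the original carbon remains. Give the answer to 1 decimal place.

-17.7‰

δ₀ = (0.0107150/0.0111800 − 1)×1000 = (0.958408 − 1)×1000 = -41.592‰
α − 1 = ε/1000 = -0.0210
f^(α−1) = 0.31^(-0.0210) = 1.024900
δ_res = (-41.592 + 1000) × 1.024900 − 1000 = 982.272 − 1000 = -17.73‰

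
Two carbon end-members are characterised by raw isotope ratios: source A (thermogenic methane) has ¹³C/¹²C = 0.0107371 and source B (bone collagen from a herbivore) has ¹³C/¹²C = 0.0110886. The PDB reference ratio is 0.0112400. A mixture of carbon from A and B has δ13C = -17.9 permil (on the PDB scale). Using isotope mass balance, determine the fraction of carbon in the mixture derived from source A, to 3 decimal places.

δ_A = (0.0107371/0.0112400 − 1)×1000 = (0.955258 − 1)×1000 = -44.742 permil
δ_B = (0.0110886/0.0112400 − 1)×1000 = (0.986530 − 1)×1000 = -13.470 permil
f_A = (δ_mix − δ_B)/(δ_A − δ_B) = (-17.9 − (-13.470))/(-44.742 − (-13.470))
f_A = -4.430 / -31.272 = 0.1417

0.142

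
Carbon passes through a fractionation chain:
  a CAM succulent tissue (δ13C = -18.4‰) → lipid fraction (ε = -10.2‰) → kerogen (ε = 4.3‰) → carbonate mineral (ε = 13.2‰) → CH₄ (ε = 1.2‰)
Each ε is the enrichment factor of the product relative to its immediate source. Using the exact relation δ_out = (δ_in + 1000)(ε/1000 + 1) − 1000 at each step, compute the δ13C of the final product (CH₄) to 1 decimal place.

step 1: δ = (-18.40 + 1000)·(-10.2/1000 + 1) − 1000 = -28.41‰
step 2: δ = (-28.41 + 1000)·(4.3/1000 + 1) − 1000 = -24.23‰
step 3: δ = (-24.23 + 1000)·(13.2/1000 + 1) − 1000 = -11.35‰
step 4: δ = (-11.35 + 1000)·(1.2/1000 + 1) − 1000 = -10.17‰

-10.2‰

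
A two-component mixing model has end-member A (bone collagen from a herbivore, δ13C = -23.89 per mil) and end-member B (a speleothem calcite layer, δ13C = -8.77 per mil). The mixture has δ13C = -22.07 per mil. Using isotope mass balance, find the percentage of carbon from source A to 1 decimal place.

δ_mix = f_A·δ_A + (1 − f_A)·δ_B  ⇒  f_A = (δ_mix − δ_B)/(δ_A − δ_B)
f_A = (-22.07 − (-8.77)) / (-23.89 − (-8.77))
f_A = -13.30 / -15.12 = 0.8796

88.0%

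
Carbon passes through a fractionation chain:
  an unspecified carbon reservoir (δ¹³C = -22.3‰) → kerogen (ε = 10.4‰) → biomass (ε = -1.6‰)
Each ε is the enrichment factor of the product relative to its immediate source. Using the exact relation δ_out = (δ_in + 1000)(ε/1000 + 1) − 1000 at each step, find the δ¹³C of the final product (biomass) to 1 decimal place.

step 1: δ = (-22.30 + 1000)·(10.4/1000 + 1) − 1000 = -12.13‰
step 2: δ = (-12.13 + 1000)·(-1.6/1000 + 1) − 1000 = -13.71‰

-13.7‰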